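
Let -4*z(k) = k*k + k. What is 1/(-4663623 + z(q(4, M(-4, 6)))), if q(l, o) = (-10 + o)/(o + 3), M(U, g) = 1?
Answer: -64/298471917 ≈ -2.1443e-7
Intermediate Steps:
q(l, o) = (-10 + o)/(3 + o)
z(k) = -k/4 - k²/4 (z(k) = -(k*k + k)/4 = -(k² + k)/4 = -(k + k²)/4 = -k/4 - k²/4)
1/(-4663623 + z(q(4, M(-4, 6)))) = 1/(-4663623 - (-10 + 1)/(3 + 1)*(1 + (-10 + 1)/(3 + 1))/4) = 1/(-4663623 - -9/4*(1 - 9/4)/4) = 1/(-4663623 - (¼)*(-9)*(1 + (¼)*(-9))/4) = 1/(-4663623 - ¼*(-9/4)*(1 - 9/4)) = 1/(-4663623 - ¼*(-9/4)*(-5/4)) = 1/(-4663623 - 45/64) = 1/(-298471917/64) = -64/298471917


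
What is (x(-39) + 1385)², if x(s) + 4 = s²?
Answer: 8421604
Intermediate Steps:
x(s) = -4 + s²
(x(-39) + 1385)² = ((-4 + (-39)²) + 1385)² = ((-4 + 1521) + 1385)² = (1517 + 1385)² = 2902² = 8421604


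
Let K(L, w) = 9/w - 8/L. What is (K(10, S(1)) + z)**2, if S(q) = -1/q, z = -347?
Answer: 3182656/25 ≈ 1.2731e+5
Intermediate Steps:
K(L, w) = -8/L + 9/w
(K(10, S(1)) + z)**2 = ((-8/10 + 9/((-1/1))) - 347)**2 = ((-8*1/10 + 9/((-1*1))) - 347)**2 = ((-4/5 + 9/(-1)) - 347)**2 = ((-4/5 + 9*(-1)) - 347)**2 = ((-4/5 - 9) - 347)**2 = (-49/5 - 347)**2 = (-1784/5)**2 = 3182656/25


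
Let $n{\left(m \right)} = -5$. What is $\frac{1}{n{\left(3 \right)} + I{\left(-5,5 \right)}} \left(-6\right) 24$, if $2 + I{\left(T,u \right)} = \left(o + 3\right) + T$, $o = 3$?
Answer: $24$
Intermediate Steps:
$I{\left(T,u \right)} = 4 + T$ ($I{\left(T,u \right)} = -2 + \left(\left(3 + 3\right) + T\right) = -2 + \left(6 + T\right) = 4 + T$)
$\frac{1}{n{\left(3 \right)} + I{\left(-5,5 \right)}} \left(-6\right) 24 = \frac{1}{-5 + \left(4 - 5\right)} \left(-6\right) 24 = \frac{1}{-5 - 1} \left(-6\right) 24 = \frac{1}{-6} \left(-6\right) 24 = \left(- \frac{1}{6}\right) \left(-6\right) 24 = 1 \cdot 24 = 24$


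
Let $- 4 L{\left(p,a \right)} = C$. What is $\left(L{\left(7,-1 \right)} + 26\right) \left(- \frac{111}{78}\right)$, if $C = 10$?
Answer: $- \frac{1739}{52} \approx -33.442$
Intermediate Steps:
$L{\left(p,a \right)} = - \frac{5}{2}$ ($L{\left(p,a \right)} = \left(- \frac{1}{4}\right) 10 = - \frac{5}{2}$)
$\left(L{\left(7,-1 \right)} + 26\right) \left(- \frac{111}{78}\right) = \left(- \frac{5}{2} + 26\right) \left(- \frac{111}{78}\right) = \frac{47 \left(\left(-111\right) \frac{1}{78}\right)}{2} = \frac{47}{2} \left(- \frac{37}{26}\right) = - \frac{1739}{52}$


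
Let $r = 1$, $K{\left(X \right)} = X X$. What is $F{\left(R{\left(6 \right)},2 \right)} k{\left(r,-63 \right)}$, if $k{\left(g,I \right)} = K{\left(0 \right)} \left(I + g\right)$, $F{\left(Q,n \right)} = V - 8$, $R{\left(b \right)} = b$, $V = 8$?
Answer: $0$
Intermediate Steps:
$K{\left(X \right)} = X^{2}$
$F{\left(Q,n \right)} = 0$ ($F{\left(Q,n \right)} = 8 - 8 = 0$)
$k{\left(g,I \right)} = 0$ ($k{\left(g,I \right)} = 0^{2} \left(I + g\right) = 0 \left(I + g\right) = 0$)
$F{\left(R{\left(6 \right)},2 \right)} k{\left(r,-63 \right)} = 0 \cdot 0 = 0$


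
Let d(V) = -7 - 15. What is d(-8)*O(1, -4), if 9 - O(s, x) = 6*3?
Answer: 198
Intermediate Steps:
O(s, x) = -9 (O(s, x) = 9 - 6*3 = 9 - 1*18 = 9 - 18 = -9)
d(V) = -22
d(-8)*O(1, -4) = -22*(-9) = 198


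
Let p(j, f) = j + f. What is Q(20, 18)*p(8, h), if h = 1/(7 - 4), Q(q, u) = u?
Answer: 150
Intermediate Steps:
h = 1/3 ≈ 0.33333
p(j, f) = f + j
Q(20, 18)*p(8, h) = 18*(1/3 + 8) = 18*(25/3) = 150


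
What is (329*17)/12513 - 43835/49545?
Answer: -18093478/41330439 ≈ -0.43778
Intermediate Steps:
(329*17)/12513 - 43835/49545 = 5593*(1/12513) - 43835*1/49545 = 5593/12513 - 8767/9909 = -18093478/41330439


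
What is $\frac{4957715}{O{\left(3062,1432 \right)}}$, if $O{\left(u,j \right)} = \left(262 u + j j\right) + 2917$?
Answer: $\frac{991543}{571157} \approx 1.736$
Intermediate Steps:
$O{\left(u,j \right)} = 2917 + j^{2} + 262 u$ ($O{\left(u,j \right)} = \left(262 u + j^{2}\right) + 2917 = \left(j^{2} + 262 u\right) + 2917 = 2917 + j^{2} + 262 u$)
$\frac{4957715}{O{\left(3062,1432 \right)}} = \frac{4957715}{2917 + 1432^{2} + 262 \cdot 3062} = \frac{4957715}{2917 + 2050624 + 802244} = \frac{4957715}{2855785} = 4957715 \cdot \frac{1}{2855785} = \frac{991543}{571157}$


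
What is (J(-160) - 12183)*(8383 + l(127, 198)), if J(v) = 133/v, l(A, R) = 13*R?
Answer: -21359718241/160 ≈ -1.3350e+8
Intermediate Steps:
(J(-160) - 12183)*(8383 + l(127, 198)) = (133/(-160) - 12183)*(8383 + 13*198) = (133*(-1/160) - 12183)*(8383 + 2574) = (-133/160 - 12183)*10957 = -1949413/160*10957 = -21359718241/160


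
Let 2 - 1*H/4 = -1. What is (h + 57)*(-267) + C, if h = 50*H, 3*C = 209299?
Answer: -316958/3 ≈ -1.0565e+5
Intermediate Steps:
C = 209299/3 (C = (⅓)*209299 = 209299/3 ≈ 69766.)
H = 12 (H = 8 - 4*(-1) = 8 + 4 = 12)
h = 600 (h = 50*12 = 600)
(h + 57)*(-267) + C = (600 + 57)*(-267) + 209299/3 = 657*(-267) + 209299/3 = -175419 + 209299/3 = -316958/3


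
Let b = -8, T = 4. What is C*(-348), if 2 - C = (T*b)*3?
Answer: -34104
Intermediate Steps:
C = 98 (C = 2 - 4*(-8)*3 = 2 - (-32)*3 = 2 - 1*(-96) = 2 + 96 = 98)
C*(-348) = 98*(-348) = -34104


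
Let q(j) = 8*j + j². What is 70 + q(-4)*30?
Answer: -410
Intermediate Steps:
q(j) = j² + 8*j
70 + q(-4)*30 = 70 - 4*(8 - 4)*30 = 70 - 4*4*30 = 70 - 16*30 = 70 - 480 = -410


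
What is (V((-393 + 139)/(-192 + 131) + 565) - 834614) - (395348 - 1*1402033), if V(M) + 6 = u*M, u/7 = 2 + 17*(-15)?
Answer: -50991384/61 ≈ -8.3592e+5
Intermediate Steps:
u = -1771 (u = 7*(2 + 17*(-15)) = 7*(2 - 255) = 7*(-253) = -1771)
V(M) = -6 - 1771*M
(V((-393 + 139)/(-192 + 131) + 565) - 834614) - (395348 - 1*1402033) = ((-6 - 1771*((-393 + 139)/(-192 + 131) + 565)) - 834614) - (395348 - 1*1402033) = ((-6 - 1771*(-254/(-61) + 565)) - 834614) - (395348 - 1402033) = ((-6 - 1771*(-254*(-1/61) + 565)) - 834614) - 1*(-1006685) = ((-6 - 1771*(254/61 + 565)) - 834614) + 1006685 = ((-6 - 1771*34719/61) - 834614) + 1006685 = ((-6 - 61487349/61) - 834614) + 1006685 = (-61487715/61 - 834614) + 1006685 = -112399169/61 + 1006685 = -50991384/61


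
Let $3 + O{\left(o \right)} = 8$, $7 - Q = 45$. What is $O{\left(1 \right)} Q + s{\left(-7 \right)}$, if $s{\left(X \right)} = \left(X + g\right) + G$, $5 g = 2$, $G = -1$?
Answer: $- \frac{988}{5} \approx -197.6$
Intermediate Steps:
$Q = -38$ ($Q = 7 - 45 = -38$)
$O{\left(o \right)} = 5$ ($O{\left(o \right)} = -3 + 8 = 5$)
$g = \frac{2}{5}$ ($g = \frac{1}{5} \cdot 2 = \frac{2}{5} \approx 0.4$)
$s{\left(X \right)} = - \frac{3}{5} + X$ ($s{\left(X \right)} = \left(X + \frac{2}{5}\right) - 1 = \left(\frac{2}{5} + X\right) - 1 = - \frac{3}{5} + X$)
$O{\left(1 \right)} Q + s{\left(-7 \right)} = 5 \left(-38\right) - \frac{38}{5} = -190 - \frac{38}{5} = - \frac{988}{5}$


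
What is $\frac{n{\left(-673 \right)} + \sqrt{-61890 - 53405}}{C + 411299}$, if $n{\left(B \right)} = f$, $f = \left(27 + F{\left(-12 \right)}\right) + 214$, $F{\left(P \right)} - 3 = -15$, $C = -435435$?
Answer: $- \frac{229}{24136} - \frac{i \sqrt{115295}}{24136} \approx -0.0094879 - 0.014068 i$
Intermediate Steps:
$F{\left(P \right)} = -12$ ($F{\left(P \right)} = 3 - 15 = -12$)
$f = 229$ ($f = \left(27 - 12\right) + 214 = 15 + 214 = 229$)
$n{\left(B \right)} = 229$
$\frac{n{\left(-673 \right)} + \sqrt{-61890 - 53405}}{C + 411299} = \frac{229 + \sqrt{-61890 - 53405}}{-435435 + 411299} = \frac{229 + \sqrt{-115295}}{-24136} = \left(229 + i \sqrt{115295}\right) \left(- \frac{1}{24136}\right) = - \frac{229}{24136} - \frac{i \sqrt{115295}}{24136}$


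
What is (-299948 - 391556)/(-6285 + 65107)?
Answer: -345752/29411 ≈ -11.756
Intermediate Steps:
(-299948 - 391556)/(-6285 + 65107) = -691504/58822 = -691504*1/58822 = -345752/29411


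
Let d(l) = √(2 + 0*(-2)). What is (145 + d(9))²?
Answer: (145 + √2)² ≈ 21437.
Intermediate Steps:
d(l) = √2 (d(l) = √(2 + 0) = √2)
(145 + d(9))² = (145 + √2)²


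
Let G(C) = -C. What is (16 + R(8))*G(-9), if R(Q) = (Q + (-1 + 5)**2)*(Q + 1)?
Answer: 2088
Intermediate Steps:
R(Q) = (1 + Q)*(16 + Q) (R(Q) = (Q + 4**2)*(1 + Q) = (Q + 16)*(1 + Q) = (16 + Q)*(1 + Q) = (1 + Q)*(16 + Q))
(16 + R(8))*G(-9) = (16 + (16 + 8**2 + 17*8))*(-1*(-9)) = (16 + (16 + 64 + 136))*9 = (16 + 216)*9 = 232*9 = 2088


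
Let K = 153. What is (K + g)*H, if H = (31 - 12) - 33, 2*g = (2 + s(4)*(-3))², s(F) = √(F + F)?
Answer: -2674 + 168*√2 ≈ -2436.4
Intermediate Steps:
s(F) = √2*√F (s(F) = √(2*F) = √2*√F)
g = (2 - 6*√2)²/2 (g = (2 + (√2*√4)*(-3))²/2 = (2 + (√2*2)*(-3))²/2 = (2 + (2*√2)*(-3))²/2 = (2 - 6*√2)²/2 ≈ 21.029)
H = -14 (H = 19 - 33 = -14)
(K + g)*H = (153 + (38 - 12*√2))*(-14) = (191 - 12*√2)*(-14) = -2674 + 168*√2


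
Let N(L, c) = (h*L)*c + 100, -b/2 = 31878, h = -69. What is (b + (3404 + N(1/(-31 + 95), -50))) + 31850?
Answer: -907139/32 ≈ -28348.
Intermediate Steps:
b = -63756 (b = -2*31878 = -63756)
N(L, c) = 100 - 69*L*c (N(L, c) = (-69*L)*c + 100 = -69*L*c + 100 = 100 - 69*L*c)
(b + (3404 + N(1/(-31 + 95), -50))) + 31850 = (-63756 + (3404 + (100 - 69*(-50)/(-31 + 95)))) + 31850 = (-63756 + (3404 + (100 - 69*(-50)/64))) + 31850 = (-63756 + (3404 + (100 - 69*1/64*(-50)))) + 31850 = (-63756 + (3404 + (100 + 1725/32))) + 31850 = (-63756 + (3404 + 4925/32)) + 31850 = (-63756 + 113853/32) + 31850 = -1926339/32 + 31850 = -907139/32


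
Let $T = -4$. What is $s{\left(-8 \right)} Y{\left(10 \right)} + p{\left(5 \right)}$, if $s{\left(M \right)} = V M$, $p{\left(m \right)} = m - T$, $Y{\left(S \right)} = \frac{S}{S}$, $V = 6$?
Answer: $-39$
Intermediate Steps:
$Y{\left(S \right)} = 1$
$p{\left(m \right)} = 4 + m$ ($p{\left(m \right)} = m - -4 = m + 4 = 4 + m$)
$s{\left(M \right)} = 6 M$
$s{\left(-8 \right)} Y{\left(10 \right)} + p{\left(5 \right)} = 6 \left(-8\right) 1 + \left(4 + 5\right) = \left(-48\right) 1 + 9 = -48 + 9 = -39$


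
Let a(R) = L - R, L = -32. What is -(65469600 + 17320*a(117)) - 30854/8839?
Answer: -555875194734/8839 ≈ -6.2889e+7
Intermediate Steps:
a(R) = -32 - R
-(65469600 + 17320*a(117)) - 30854/8839 = -(64915360 - 2026440) - 30854/8839 = -17320/(1/((-32 - 117) + 3780)) - 30854*1/8839 = -17320/(1/(-149 + 3780)) - 30854/8839 = -17320/(1/3631) - 30854/8839 = -17320/1/3631 - 30854/8839 = -17320*3631 - 30854/8839 = -62888920 - 30854/8839 = -555875194734/8839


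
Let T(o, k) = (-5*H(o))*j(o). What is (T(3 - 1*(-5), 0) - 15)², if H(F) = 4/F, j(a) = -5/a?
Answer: 46225/256 ≈ 180.57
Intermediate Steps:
T(o, k) = 100/o² (T(o, k) = (-20/o)*(-5/o) = 100/o²)
(T(3 - 1*(-5), 0) - 15)² = (100/(3 - 1*(-5))² - 15)² = (100/(3 + 5)² - 15)² = (100/8² - 15)² = (100*(1/64) - 15)² = (25/16 - 15)² = (-215/16)² = 46225/256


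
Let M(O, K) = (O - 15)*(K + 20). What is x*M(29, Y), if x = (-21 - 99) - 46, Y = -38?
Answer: 41832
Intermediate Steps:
M(O, K) = (-15 + O)*(20 + K)
x = -166 (x = -120 - 46 = -166)
x*M(29, Y) = -166*(-300 - 15*(-38) + 20*29 - 38*29) = -166*(-300 + 570 + 580 - 1102) = -166*(-252) = 41832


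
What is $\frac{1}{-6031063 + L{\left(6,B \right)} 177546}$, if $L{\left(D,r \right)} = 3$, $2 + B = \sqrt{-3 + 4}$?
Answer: $- \frac{1}{5498425} \approx -1.8187 \cdot 10^{-7}$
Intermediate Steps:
$B = -1$ ($B = -2 + \sqrt{-3 + 4} = -2 + \sqrt{1} = -2 + 1 = -1$)
$\frac{1}{-6031063 + L{\left(6,B \right)} 177546} = \frac{1}{-6031063 + 3 \cdot 177546} = \frac{1}{-6031063 + 532638} = \frac{1}{-5498425} = - \frac{1}{5498425}$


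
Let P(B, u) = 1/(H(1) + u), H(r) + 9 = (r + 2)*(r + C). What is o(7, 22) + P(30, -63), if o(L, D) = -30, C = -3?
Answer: -2341/78 ≈ -30.013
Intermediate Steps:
H(r) = -9 + (-3 + r)*(2 + r) (H(r) = -9 + (r + 2)*(r - 3) = -9 + (2 + r)*(-3 + r) = -9 + (-3 + r)*(2 + r))
P(B, u) = 1/(-15 + u) (P(B, u) = 1/((-15 + 1² - 1*1) + u) = 1/((-15 + 1 - 1) + u) = 1/(-15 + u))
o(7, 22) + P(30, -63) = -30 + 1/(-15 - 63) = -30 + 1/(-78) = -30 - 1/78 = -2341/78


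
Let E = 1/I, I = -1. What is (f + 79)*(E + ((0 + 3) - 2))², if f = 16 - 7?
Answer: 0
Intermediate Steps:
E = -1 (E = 1/(-1) = -1)
f = 9
(f + 79)*(E + ((0 + 3) - 2))² = (9 + 79)*(-1 + ((0 + 3) - 2))² = 88*(-1 + (3 - 2))² = 88*(-1 + 1)² = 88*0² = 88*0 = 0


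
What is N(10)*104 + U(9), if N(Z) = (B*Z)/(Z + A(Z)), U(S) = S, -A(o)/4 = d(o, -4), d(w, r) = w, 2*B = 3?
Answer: -43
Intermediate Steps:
B = 3/2 (B = (½)*3 = 3/2 ≈ 1.5000)
A(o) = -4*o
N(Z) = -½ (N(Z) = (3*Z/2)/(Z - 4*Z) = (3*Z/2)/((-3*Z)) = (3*Z/2)*(-1/(3*Z)) = -½)
N(10)*104 + U(9) = -½*104 + 9 = -52 + 9 = -43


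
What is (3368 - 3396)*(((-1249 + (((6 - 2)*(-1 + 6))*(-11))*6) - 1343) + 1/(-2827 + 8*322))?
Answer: 27493564/251 ≈ 1.0954e+5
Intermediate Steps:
(3368 - 3396)*(((-1249 + (((6 - 2)*(-1 + 6))*(-11))*6) - 1343) + 1/(-2827 + 8*322)) = -28*(((-1249 + ((4*5)*(-11))*6) - 1343) + 1/(-2827 + 2576)) = -28*(((-1249 + (20*(-11))*6) - 1343) + 1/(-251)) = -28*(((-1249 - 220*6) - 1343) - 1/251) = -28*(((-1249 - 1320) - 1343) - 1/251) = -28*((-2569 - 1343) - 1/251) = -28*(-3912 - 1/251) = -28*(-981913/251) = 27493564/251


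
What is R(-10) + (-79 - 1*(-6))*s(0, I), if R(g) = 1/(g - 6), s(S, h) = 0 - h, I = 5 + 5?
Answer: 11679/16 ≈ 729.94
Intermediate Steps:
I = 10
s(S, h) = -h
R(g) = 1/(-6 + g)
R(-10) + (-79 - 1*(-6))*s(0, I) = 1/(-6 - 10) + (-79 - 1*(-6))*(-1*10) = 1/(-16) + (-79 + 6)*(-10) = -1/16 - 73*(-10) = -1/16 + 730 = 11679/16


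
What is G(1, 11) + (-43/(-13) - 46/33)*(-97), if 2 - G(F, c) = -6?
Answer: -76205/429 ≈ -177.63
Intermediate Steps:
G(F, c) = 8 (G(F, c) = 2 - 1*(-6) = 2 + 6 = 8)
G(1, 11) + (-43/(-13) - 46/33)*(-97) = 8 + (-43/(-13) - 46/33)*(-97) = 8 + (-43*(-1/13) - 46*1/33)*(-97) = 8 + (43/13 - 46/33)*(-97) = 8 + (821/429)*(-97) = 8 - 79637/429 = -76205/429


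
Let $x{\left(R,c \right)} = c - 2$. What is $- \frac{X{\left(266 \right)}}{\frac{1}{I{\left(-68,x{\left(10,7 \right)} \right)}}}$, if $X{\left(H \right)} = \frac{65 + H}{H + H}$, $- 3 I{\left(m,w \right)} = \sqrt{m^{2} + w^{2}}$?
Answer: $\frac{331 \sqrt{4649}}{1596} \approx 14.141$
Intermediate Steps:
$x{\left(R,c \right)} = -2 + c$ ($x{\left(R,c \right)} = c - 2 = -2 + c$)
$I{\left(m,w \right)} = - \frac{\sqrt{m^{2} + w^{2}}}{3}$
$X{\left(H \right)} = \frac{65 + H}{2 H}$
$- \frac{X{\left(266 \right)}}{\frac{1}{I{\left(-68,x{\left(10,7 \right)} \right)}}} = - \frac{\frac{1}{2} \cdot \frac{1}{266} \left(65 + 266\right)}{\frac{1}{\left(- \frac{1}{3}\right) \sqrt{\left(-68\right)^{2} + \left(-2 + 7\right)^{2}}}} = - \frac{\frac{1}{2} \cdot \frac{1}{266} \cdot 331}{\frac{1}{\left(- \frac{1}{3}\right) \sqrt{4624 + 5^{2}}}} = - \frac{331}{532 \frac{1}{\left(- \frac{1}{3}\right) \sqrt{4624 + 25}}} = - \frac{331}{532 \frac{1}{\left(- \frac{1}{3}\right) \sqrt{4649}}} = - \frac{331}{532 \left(- \frac{3 \sqrt{4649}}{4649}\right)} = - \frac{331 \left(- \frac{\sqrt{4649}}{3}\right)}{532} = - \frac{\left(-331\right) \sqrt{4649}}{1596} = \frac{331 \sqrt{4649}}{1596}$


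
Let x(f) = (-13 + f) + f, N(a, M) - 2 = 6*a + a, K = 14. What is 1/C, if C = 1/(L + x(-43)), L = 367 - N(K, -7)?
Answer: 168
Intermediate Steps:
N(a, M) = 2 + 7*a (N(a, M) = 2 + (6*a + a) = 2 + 7*a)
x(f) = -13 + 2*f
L = 267 (L = 367 - (2 + 7*14) = 367 - (2 + 98) = 367 - 1*100 = 367 - 100 = 267)
C = 1/168 (C = 1/(267 + (-13 + 2*(-43))) = 1/(267 + (-13 - 86)) = 1/(267 - 99) = 1/168 ≈ 0.0059524)
1/C = 1/(1/168) = 168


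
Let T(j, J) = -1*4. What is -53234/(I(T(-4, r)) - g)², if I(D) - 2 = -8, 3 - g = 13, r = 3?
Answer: -26617/8 ≈ -3327.1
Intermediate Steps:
T(j, J) = -4
g = -10 (g = 3 - 1*13 = 3 - 13 = -10)
I(D) = -6 (I(D) = 2 - 8 = -6)
-53234/(I(T(-4, r)) - g)² = -53234/(-6 - 1*(-10))² = -53234/(-6 + 10)² = -53234/(4²) = -53234/16 = -53234*1/16 = -26617/8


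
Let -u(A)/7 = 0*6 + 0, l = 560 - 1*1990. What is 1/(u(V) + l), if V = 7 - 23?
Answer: -1/1430 ≈ -0.00069930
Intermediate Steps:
l = -1430 (l = 560 - 1990 = -1430)
V = -16
u(A) = 0 (u(A) = -7*(0*6 + 0) = -7*(0 + 0) = -7*0 = 0)
1/(u(V) + l) = 1/(0 - 1430) = 1/(-1430) = -1/1430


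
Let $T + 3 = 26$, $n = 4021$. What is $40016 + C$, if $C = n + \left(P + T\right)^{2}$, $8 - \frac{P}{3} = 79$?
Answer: $80137$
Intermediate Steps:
$P = -213$ ($P = 24 - 237 = -213$)
$T = 23$ ($T = -3 + 26 = 23$)
$C = 40121$ ($C = 4021 + \left(-213 + 23\right)^{2} = 4021 + \left(-190\right)^{2} = 4021 + 36100 = 40121$)
$40016 + C = 40016 + 40121 = 80137$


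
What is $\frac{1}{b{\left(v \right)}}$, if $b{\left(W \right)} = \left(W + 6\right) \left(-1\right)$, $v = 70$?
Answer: $- \frac{1}{76} \approx -0.013158$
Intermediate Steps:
$b{\left(W \right)} = -6 - W$ ($b{\left(W \right)} = \left(6 + W\right) \left(-1\right) = -6 - W$)
$\frac{1}{b{\left(v \right)}} = \frac{1}{-6 - 70} = \frac{1}{-76} = - \frac{1}{76}$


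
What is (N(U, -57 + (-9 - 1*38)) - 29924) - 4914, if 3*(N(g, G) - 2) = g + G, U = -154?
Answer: -34922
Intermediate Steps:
N(g, G) = 2 + G/3 + g/3 (N(g, G) = 2 + (g + G)/3 = 2 + (G + g)/3 = 2 + (G/3 + g/3) = 2 + G/3 + g/3)
(N(U, -57 + (-9 - 1*38)) - 29924) - 4914 = ((2 + (-57 + (-9 - 1*38))/3 + (⅓)*(-154)) - 29924) - 4914 = ((2 + (-57 + (-9 - 38))/3 - 154/3) - 29924) - 4914 = ((2 + (-57 - 47)/3 - 154/3) - 29924) - 4914 = ((2 + (⅓)*(-104) - 154/3) - 29924) - 4914 = ((2 - 104/3 - 154/3) - 29924) - 4914 = (-84 - 29924) - 4914 = -30008 - 4914 = -34922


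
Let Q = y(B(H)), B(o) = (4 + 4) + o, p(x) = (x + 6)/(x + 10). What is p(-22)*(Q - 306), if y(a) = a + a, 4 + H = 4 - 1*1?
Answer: -1168/3 ≈ -389.33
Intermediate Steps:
H = -1 (H = -4 + (4 - 1*1) = -4 + (4 - 1) = -4 + 3 = -1)
p(x) = (6 + x)/(10 + x)
B(o) = 8 + o
y(a) = 2*a
Q = 14 (Q = 2*(8 - 1) = 2*7 = 14)
p(-22)*(Q - 306) = ((6 - 22)/(10 - 22))*(14 - 306) = (-16/(-12))*(-292) = -1/12*(-16)*(-292) = (4/3)*(-292) = -1168/3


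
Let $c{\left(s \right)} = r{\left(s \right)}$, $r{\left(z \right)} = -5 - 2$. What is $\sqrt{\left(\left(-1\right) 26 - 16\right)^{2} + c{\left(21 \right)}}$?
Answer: $\sqrt{1757} \approx 41.917$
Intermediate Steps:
$r{\left(z \right)} = -7$ ($r{\left(z \right)} = -5 - 2 = -7$)
$c{\left(s \right)} = -7$
$\sqrt{\left(\left(-1\right) 26 - 16\right)^{2} + c{\left(21 \right)}} = \sqrt{\left(\left(-1\right) 26 - 16\right)^{2} - 7} = \sqrt{\left(-26 - 16\right)^{2} - 7} = \sqrt{\left(-42\right)^{2} - 7} = \sqrt{1764 - 7} = \sqrt{1757}$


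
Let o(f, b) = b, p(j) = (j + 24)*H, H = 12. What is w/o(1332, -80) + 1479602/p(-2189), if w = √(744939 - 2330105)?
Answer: -739801/12990 - I*√1585166/80 ≈ -56.952 - 15.738*I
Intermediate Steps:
p(j) = 288 + 12*j (p(j) = (j + 24)*12 = (24 + j)*12 = 288 + 12*j)
w = I*√1585166 (w = √(-1585166) = I*√1585166 ≈ 1259.0*I)
w/o(1332, -80) + 1479602/p(-2189) = (I*√1585166)/(-80) + 1479602/(288 + 12*(-2189)) = (I*√1585166)*(-1/80) + 1479602/(288 - 26268) = -I*√1585166/80 + 1479602/(-25980) = -I*√1585166/80 + 1479602*(-1/25980) = -I*√1585166/80 - 739801/12990 = -739801/12990 - I*√1585166/80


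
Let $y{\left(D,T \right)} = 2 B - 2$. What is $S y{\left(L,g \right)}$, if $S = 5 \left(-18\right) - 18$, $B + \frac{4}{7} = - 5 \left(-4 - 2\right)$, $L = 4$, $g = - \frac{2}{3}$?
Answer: $- \frac{42984}{7} \approx -6140.6$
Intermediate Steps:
$g = - \frac{2}{3}$ ($g = \left(-2\right) \frac{1}{3} = - \frac{2}{3} \approx -0.66667$)
$B = \frac{206}{7}$ ($B = - \frac{4}{7} - 5 \left(-4 - 2\right) = - \frac{4}{7} - -30 = - \frac{4}{7} + 30 = \frac{206}{7} \approx 29.429$)
$y{\left(D,T \right)} = \frac{398}{7}$ ($y{\left(D,T \right)} = 2 \cdot \frac{206}{7} - 2 = \frac{412}{7} - 2 = \frac{398}{7}$)
$S = -108$ ($S = -90 - 18 = -108$)
$S y{\left(L,g \right)} = \left(-108\right) \frac{398}{7} = - \frac{42984}{7}$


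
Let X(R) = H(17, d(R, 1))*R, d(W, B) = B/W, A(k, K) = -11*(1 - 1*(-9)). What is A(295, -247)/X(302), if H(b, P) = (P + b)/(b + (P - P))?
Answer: -374/1027 ≈ -0.36417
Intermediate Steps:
A(k, K) = -110 (A(k, K) = -11*(1 + 9) = -11*10 = -110)
H(b, P) = (P + b)/b (H(b, P) = (P + b)/(b + 0) = (P + b)/b)
X(R) = R*(1 + 1/(17*R)) (X(R) = ((1/R + 17)/17)*R = ((17 + 1/R)/17)*R = (1 + 1/(17*R))*R = R*(1 + 1/(17*R)))
A(295, -247)/X(302) = -110/(1/17 + 302) = -110/5135/17 = -110*17/5135 = -374/1027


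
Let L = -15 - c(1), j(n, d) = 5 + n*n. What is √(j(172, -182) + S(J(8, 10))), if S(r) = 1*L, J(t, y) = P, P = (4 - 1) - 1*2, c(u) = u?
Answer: √29573 ≈ 171.97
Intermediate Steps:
P = 1 (P = 3 - 2 = 1)
j(n, d) = 5 + n²
L = -16 (L = -15 - 1*1 = -15 - 1 = -16)
J(t, y) = 1
S(r) = -16 (S(r) = 1*(-16) = -16)
√(j(172, -182) + S(J(8, 10))) = √((5 + 172²) - 16) = √((5 + 29584) - 16) = √(29589 - 16) = √29573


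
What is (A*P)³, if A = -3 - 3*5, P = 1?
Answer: -5832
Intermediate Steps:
A = -18 (A = -3 - 15 = -18)
(A*P)³ = (-18*1)³ = (-18)³ = -5832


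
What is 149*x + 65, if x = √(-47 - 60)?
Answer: 65 + 149*I*√107 ≈ 65.0 + 1541.3*I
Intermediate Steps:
x = I*√107 (x = √(-107) = I*√107 ≈ 10.344*I)
149*x + 65 = 149*(I*√107) + 65 = 149*I*√107 + 65 = 65 + 149*I*√107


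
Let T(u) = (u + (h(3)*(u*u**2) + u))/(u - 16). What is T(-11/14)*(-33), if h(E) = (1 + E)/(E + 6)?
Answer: -121363/34545 ≈ -3.5132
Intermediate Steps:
h(E) = (1 + E)/(6 + E)
T(u) = (2*u + 4*u**3/9)/(-16 + u) (T(u) = (u + (((1 + 3)/(6 + 3))*(u*u**2) + u))/(u - 16) = (u + ((4/9)*u**3 + u))/(-16 + u) = (u + (((1/9)*4)*u**3 + u))/(-16 + u) = (u + (4*u**3/9 + u))/(-16 + u) = (u + (u + 4*u**3/9))/(-16 + u) = (2*u + 4*u**3/9)/(-16 + u))
T(-11/14)*(-33) = ((4*(-11/14)**3 + 18*(-11/14))/(-144 + 9*(-11/14)))*(-33) = ((4*(-1331/2744) - 99/7)/(-144 - 99/14))*(-33) = ((-1331/686 - 99/7)/(-2115/14))*(-33) = -14/2115*(-11033/686)*(-33) = (11033/103635)*(-33) = -121363/34545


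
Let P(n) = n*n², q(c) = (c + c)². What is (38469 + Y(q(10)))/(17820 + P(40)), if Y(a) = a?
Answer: 38869/81820 ≈ 0.47505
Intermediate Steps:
q(c) = 4*c² (q(c) = (2*c)² = 4*c²)
P(n) = n³
(38469 + Y(q(10)))/(17820 + P(40)) = (38469 + 4*10²)/(17820 + 40³) = (38469 + 4*100)/(17820 + 64000) = (38469 + 400)/81820 = 38869*(1/81820) = 38869/81820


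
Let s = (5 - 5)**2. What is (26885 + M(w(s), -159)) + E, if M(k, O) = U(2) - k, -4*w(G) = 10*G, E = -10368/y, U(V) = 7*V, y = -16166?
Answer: 217429801/8083 ≈ 26900.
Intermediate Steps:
s = 0 (s = 0**2 = 0)
E = 5184/8083 (E = -10368/(-16166) = -10368*(-1/16166) = 5184/8083 ≈ 0.64135)
w(G) = -5*G/2
M(k, O) = 14 - k (M(k, O) = 7*2 - k = 14 - k)
(26885 + M(w(s), -159)) + E = (26885 + (14 - (-5)*0/2)) + 5184/8083 = (26885 + (14 - 1*0)) + 5184/8083 = (26885 + (14 + 0)) + 5184/8083 = (26885 + 14) + 5184/8083 = 26899 + 5184/8083 = 217429801/8083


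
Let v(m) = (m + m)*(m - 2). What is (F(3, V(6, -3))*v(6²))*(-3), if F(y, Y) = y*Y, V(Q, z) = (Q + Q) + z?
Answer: -198288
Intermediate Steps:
V(Q, z) = z + 2*Q (V(Q, z) = 2*Q + z = z + 2*Q)
F(y, Y) = Y*y
v(m) = 2*m*(-2 + m) (v(m) = (2*m)*(-2 + m) = 2*m*(-2 + m))
(F(3, V(6, -3))*v(6²))*(-3) = (((-3 + 2*6)*3)*(2*6²*(-2 + 6²)))*(-3) = (((-3 + 12)*3)*(2*36*(-2 + 36)))*(-3) = ((9*3)*(2*36*34))*(-3) = (27*2448)*(-3) = 66096*(-3) = -198288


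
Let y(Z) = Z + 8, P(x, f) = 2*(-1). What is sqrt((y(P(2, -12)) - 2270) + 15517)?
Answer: sqrt(13253) ≈ 115.12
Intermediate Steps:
P(x, f) = -2
y(Z) = 8 + Z
sqrt((y(P(2, -12)) - 2270) + 15517) = sqrt(((8 - 2) - 2270) + 15517) = sqrt((6 - 2270) + 15517) = sqrt(-2264 + 15517) = sqrt(13253)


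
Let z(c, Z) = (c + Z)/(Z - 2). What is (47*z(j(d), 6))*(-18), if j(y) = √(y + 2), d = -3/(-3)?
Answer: -1269 - 423*√3/2 ≈ -1635.3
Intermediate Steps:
d = 1 (d = -3*(-⅓) = 1)
j(y) = √(2 + y)
z(c, Z) = (Z + c)/(-2 + Z)
(47*z(j(d), 6))*(-18) = (47*((6 + √(2 + 1))/(-2 + 6)))*(-18) = (47*((6 + √3)/4))*(-18) = (47*(3/2 + √3/4))*(-18) = (141/2 + 47*√3/4)*(-18) = -1269 - 423*√3/2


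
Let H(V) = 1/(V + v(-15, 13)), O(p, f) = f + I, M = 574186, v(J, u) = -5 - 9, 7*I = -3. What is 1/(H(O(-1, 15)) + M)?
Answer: 4/2296751 ≈ 1.7416e-6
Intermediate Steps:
I = -3/7 (I = (1/7)*(-3) = -3/7 ≈ -0.42857)
v(J, u) = -14
O(p, f) = -3/7 + f (O(p, f) = f - 3/7 = -3/7 + f)
H(V) = 1/(-14 + V) (H(V) = 1/(V - 14) = 1/(-14 + V))
1/(H(O(-1, 15)) + M) = 1/(1/(-14 + (-3/7 + 15)) + 574186) = 1/(1/(-14 + 102/7) + 574186) = 1/(1/(4/7) + 574186) = 1/(7/4 + 574186) = 1/(2296751/4) = 4/2296751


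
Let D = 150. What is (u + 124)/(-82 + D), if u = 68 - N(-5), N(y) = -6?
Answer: 99/34 ≈ 2.9118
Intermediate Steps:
u = 74 (u = 68 - 1*(-6) = 68 + 6 = 74)
(u + 124)/(-82 + D) = (74 + 124)/(-82 + 150) = 198/68 = (1/68)*198 = 99/34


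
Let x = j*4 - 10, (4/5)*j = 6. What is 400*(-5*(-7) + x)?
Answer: 22000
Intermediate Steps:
j = 15/2 (j = (5/4)*6 = 15/2 ≈ 7.5000)
x = 20 (x = (15/2)*4 - 10 = 30 - 10 = 20)
400*(-5*(-7) + x) = 400*(-5*(-7) + 20) = 400*(35 + 20) = 400*55 = 22000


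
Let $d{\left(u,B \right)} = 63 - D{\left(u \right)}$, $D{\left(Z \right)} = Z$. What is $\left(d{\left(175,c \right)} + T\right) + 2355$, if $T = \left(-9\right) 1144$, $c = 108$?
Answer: $-8053$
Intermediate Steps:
$d{\left(u,B \right)} = 63 - u$
$T = -10296$
$\left(d{\left(175,c \right)} + T\right) + 2355 = \left(\left(63 - 175\right) - 10296\right) + 2355 = \left(-112 - 10296\right) + 2355 = -10408 + 2355 = -8053$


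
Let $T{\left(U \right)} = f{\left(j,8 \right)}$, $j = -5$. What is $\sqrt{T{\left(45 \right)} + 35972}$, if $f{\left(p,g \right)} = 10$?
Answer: $3 \sqrt{3998} \approx 189.69$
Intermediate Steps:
$T{\left(U \right)} = 10$
$\sqrt{T{\left(45 \right)} + 35972} = \sqrt{10 + 35972} = \sqrt{35982} = 3 \sqrt{3998}$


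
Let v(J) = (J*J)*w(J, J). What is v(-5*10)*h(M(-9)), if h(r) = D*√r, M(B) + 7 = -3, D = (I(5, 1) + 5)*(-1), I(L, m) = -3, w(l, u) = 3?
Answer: -15000*I*√10 ≈ -47434.0*I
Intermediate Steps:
v(J) = 3*J² (v(J) = (J*J)*3 = J²*3 = 3*J²)
D = -2 (D = (-3 + 5)*(-1) = 2*(-1) = -2)
M(B) = -10 (M(B) = -7 - 3 = -10)
h(r) = -2*√r
v(-5*10)*h(M(-9)) = (3*(-5*10)²)*(-2*I*√10) = (3*(-50)²)*(-2*I*√10) = (3*2500)*(-2*I*√10) = 7500*(-2*I*√10) = -15000*I*√10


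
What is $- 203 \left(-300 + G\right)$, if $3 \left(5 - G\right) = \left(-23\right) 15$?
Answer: $36540$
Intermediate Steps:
$G = 120$ ($G = 5 - \frac{\left(-23\right) 15}{3} = 5 - -115 = 5 + 115 = 120$)
$- 203 \left(-300 + G\right) = - 203 \left(-300 + 120\right) = \left(-203\right) \left(-180\right) = 36540$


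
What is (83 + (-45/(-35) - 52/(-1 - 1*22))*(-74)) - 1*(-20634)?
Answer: 3293183/161 ≈ 20455.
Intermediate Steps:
(83 + (-45/(-35) - 52/(-1 - 1*22))*(-74)) - 1*(-20634) = (83 + (-45*(-1/35) - 52/(-1 - 22))*(-74)) + 20634 = (83 + (9/7 - 52/(-23))*(-74)) + 20634 = (83 + (9/7 - 52*(-1/23))*(-74)) + 20634 = (83 + (9/7 + 52/23)*(-74)) + 20634 = (83 + (571/161)*(-74)) + 20634 = (83 - 42254/161) + 20634 = -28891/161 + 20634 = 3293183/161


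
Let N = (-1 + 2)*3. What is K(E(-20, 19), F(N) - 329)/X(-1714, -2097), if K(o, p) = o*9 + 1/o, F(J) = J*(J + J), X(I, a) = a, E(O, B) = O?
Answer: 3601/41940 ≈ 0.085861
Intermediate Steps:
N = 3 (N = 1*3 = 3)
F(J) = 2*J² (F(J) = J*(2*J) = 2*J²)
K(o, p) = 1/o + 9*o (K(o, p) = 9*o + 1/o = 1/o + 9*o)
K(E(-20, 19), F(N) - 329)/X(-1714, -2097) = (1/(-20) + 9*(-20))/(-2097) = (-1/20 - 180)*(-1/2097) = -3601/20*(-1/2097) = 3601/41940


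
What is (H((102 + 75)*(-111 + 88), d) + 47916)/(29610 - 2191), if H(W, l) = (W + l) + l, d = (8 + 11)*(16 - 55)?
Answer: 42363/27419 ≈ 1.5450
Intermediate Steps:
d = -741 (d = 19*(-39) = -741)
H(W, l) = W + 2*l
(H((102 + 75)*(-111 + 88), d) + 47916)/(29610 - 2191) = (((102 + 75)*(-111 + 88) + 2*(-741)) + 47916)/(29610 - 2191) = ((177*(-23) - 1482) + 47916)/27419 = ((-4071 - 1482) + 47916)*(1/27419) = (-5553 + 47916)*(1/27419) = 42363*(1/27419) = 42363/27419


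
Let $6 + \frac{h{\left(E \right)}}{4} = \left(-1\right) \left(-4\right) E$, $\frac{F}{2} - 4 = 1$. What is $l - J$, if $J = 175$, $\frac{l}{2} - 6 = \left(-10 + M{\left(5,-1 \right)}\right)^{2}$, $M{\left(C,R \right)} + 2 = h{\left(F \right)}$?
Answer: $30589$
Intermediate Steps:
$F = 10$ ($F = 8 + 2 \cdot 1 = 8 + 2 = 10$)
$h{\left(E \right)} = -24 + 16 E$ ($h{\left(E \right)} = -24 + 4 \left(-1\right) \left(-4\right) E = -24 + 4 \cdot 4 E = -24 + 16 E$)
$M{\left(C,R \right)} = 134$ ($M{\left(C,R \right)} = -2 + \left(-24 + 16 \cdot 10\right) = -2 + \left(-24 + 160\right) = -2 + 136 = 134$)
$l = 30764$ ($l = 12 + 2 \left(-10 + 134\right)^{2} = 12 + 2 \cdot 124^{2} = 12 + 2 \cdot 15376 = 12 + 30752 = 30764$)
$l - J = 30764 - 175 = 30589$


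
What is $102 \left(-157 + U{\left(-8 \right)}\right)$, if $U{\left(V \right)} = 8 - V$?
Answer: $-14382$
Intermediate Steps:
$102 \left(-157 + U{\left(-8 \right)}\right) = 102 \left(-157 + \left(8 - -8\right)\right) = 102 \left(-157 + \left(8 + 8\right)\right) = 102 \left(-157 + 16\right) = 102 \left(-141\right) = -14382$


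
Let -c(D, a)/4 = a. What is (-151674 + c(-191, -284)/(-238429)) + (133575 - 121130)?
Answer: -33196232377/238429 ≈ -1.3923e+5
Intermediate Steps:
c(D, a) = -4*a
(-151674 + c(-191, -284)/(-238429)) + (133575 - 121130) = (-151674 - 4*(-284)/(-238429)) + (133575 - 121130) = (-151674 + 1136*(-1/238429)) + 12445 = (-151674 - 1136/238429) + 12445 = -36163481282/238429 + 12445 = -33196232377/238429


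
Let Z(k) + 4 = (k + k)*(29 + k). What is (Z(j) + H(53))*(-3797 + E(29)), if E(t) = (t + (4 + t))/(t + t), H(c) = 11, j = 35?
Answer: -493937934/29 ≈ -1.7032e+7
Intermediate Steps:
Z(k) = -4 + 2*k*(29 + k) (Z(k) = -4 + (k + k)*(29 + k) = -4 + (2*k)*(29 + k) = -4 + 2*k*(29 + k))
E(t) = (4 + 2*t)/(2*t) (E(t) = (4 + 2*t)/((2*t)) = (4 + 2*t)*(1/(2*t)) = (4 + 2*t)/(2*t))
(Z(j) + H(53))*(-3797 + E(29)) = ((-4 + 2*35² + 58*35) + 11)*(-3797 + (2 + 29)/29) = ((-4 + 2*1225 + 2030) + 11)*(-3797 + (1/29)*31) = ((-4 + 2450 + 2030) + 11)*(-3797 + 31/29) = (4476 + 11)*(-110082/29) = 4487*(-110082/29) = -493937934/29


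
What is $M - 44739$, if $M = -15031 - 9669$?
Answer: $-69439$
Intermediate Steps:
$M = -24700$
$M - 44739 = -24700 - 44739 = -69439$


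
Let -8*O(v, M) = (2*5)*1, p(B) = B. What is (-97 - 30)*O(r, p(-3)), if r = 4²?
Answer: 635/4 ≈ 158.75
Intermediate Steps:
r = 16
O(v, M) = -5/4 (O(v, M) = -2*5/8 = -5/4)
(-97 - 30)*O(r, p(-3)) = (-97 - 30)*(-5/4) = -127*(-5/4) = 635/4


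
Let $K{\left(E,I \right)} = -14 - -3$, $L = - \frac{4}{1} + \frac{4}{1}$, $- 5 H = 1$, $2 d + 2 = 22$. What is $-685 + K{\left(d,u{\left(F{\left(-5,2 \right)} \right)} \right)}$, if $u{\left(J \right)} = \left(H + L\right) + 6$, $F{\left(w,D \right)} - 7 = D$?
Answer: $-696$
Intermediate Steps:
$F{\left(w,D \right)} = 7 + D$
$d = 10$ ($d = -1 + \frac{1}{2} \cdot 22 = -1 + 11 = 10$)
$H = - \frac{1}{5}$ ($H = \left(- \frac{1}{5}\right) 1 = - \frac{1}{5} \approx -0.2$)
$L = 0$ ($L = \left(-4\right) 1 + 4 \cdot 1 = -4 + 4 = 0$)
$u{\left(J \right)} = \frac{29}{5}$ ($u{\left(J \right)} = \left(- \frac{1}{5} + 0\right) + 6 = - \frac{1}{5} + 6 = \frac{29}{5}$)
$K{\left(E,I \right)} = -11$ ($K{\left(E,I \right)} = -14 + 3 = -11$)
$-685 + K{\left(d,u{\left(F{\left(-5,2 \right)} \right)} \right)} = -685 - 11 = -696$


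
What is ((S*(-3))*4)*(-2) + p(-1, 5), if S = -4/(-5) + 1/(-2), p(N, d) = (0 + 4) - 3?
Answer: 41/5 ≈ 8.2000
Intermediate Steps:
p(N, d) = 1 (p(N, d) = 4 - 3 = 1)
S = 3/10 (S = -4*(-⅕) + 1*(-½) = ⅘ - ½ = 3/10 ≈ 0.30000)
((S*(-3))*4)*(-2) + p(-1, 5) = (((3/10)*(-3))*4)*(-2) + 1 = -9/10*4*(-2) + 1 = -18/5*(-2) + 1 = 36/5 + 1 = 41/5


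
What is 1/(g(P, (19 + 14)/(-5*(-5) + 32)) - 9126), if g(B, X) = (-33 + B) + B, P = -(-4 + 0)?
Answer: -1/9151 ≈ -0.00010928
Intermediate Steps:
P = 4 (P = -1*(-4) = 4)
g(B, X) = -33 + 2*B
1/(g(P, (19 + 14)/(-5*(-5) + 32)) - 9126) = 1/((-33 + 2*4) - 9126) = 1/((-33 + 8) - 9126) = 1/(-25 - 9126) = 1/(-9151) = -1/9151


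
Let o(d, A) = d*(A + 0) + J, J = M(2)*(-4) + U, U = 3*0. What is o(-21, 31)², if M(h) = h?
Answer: 434281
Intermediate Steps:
U = 0
J = -8 (J = 2*(-4) + 0 = -8 + 0 = -8)
o(d, A) = -8 + A*d (o(d, A) = d*(A + 0) - 8 = d*A - 8 = A*d - 8 = -8 + A*d)
o(-21, 31)² = (-8 + 31*(-21))² = (-8 - 651)² = (-659)² = 434281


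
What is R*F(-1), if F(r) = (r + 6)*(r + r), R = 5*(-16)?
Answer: 800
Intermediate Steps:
R = -80
F(r) = 2*r*(6 + r) (F(r) = (6 + r)*(2*r) = 2*r*(6 + r))
R*F(-1) = -160*(-1)*(6 - 1) = -160*(-1)*5 = -80*(-10) = 800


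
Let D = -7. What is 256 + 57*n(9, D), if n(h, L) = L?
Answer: -143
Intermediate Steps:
256 + 57*n(9, D) = 256 + 57*(-7) = 256 - 399 = -143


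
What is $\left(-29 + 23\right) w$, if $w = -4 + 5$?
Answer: $-6$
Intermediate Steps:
$w = 1$
$\left(-29 + 23\right) w = \left(-29 + 23\right) 1 = \left(-6\right) 1 = -6$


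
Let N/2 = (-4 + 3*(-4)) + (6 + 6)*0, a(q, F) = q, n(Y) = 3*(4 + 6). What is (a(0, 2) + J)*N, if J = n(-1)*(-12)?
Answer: 11520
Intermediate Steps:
n(Y) = 30 (n(Y) = 3*10 = 30)
J = -360 (J = 30*(-12) = -360)
N = -32 (N = 2*((-4 + 3*(-4)) + (6 + 6)*0) = 2*((-4 - 12) + 12*0) = 2*(-16 + 0) = 2*(-16) = -32)
(a(0, 2) + J)*N = (0 - 360)*(-32) = -360*(-32) = 11520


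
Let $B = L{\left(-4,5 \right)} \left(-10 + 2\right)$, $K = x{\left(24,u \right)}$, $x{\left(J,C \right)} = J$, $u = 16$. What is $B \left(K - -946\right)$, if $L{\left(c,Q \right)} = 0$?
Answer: $0$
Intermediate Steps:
$K = 24$
$B = 0$ ($B = 0 \left(-10 + 2\right) = 0 \left(-8\right) = 0$)
$B \left(K - -946\right) = 0 \left(24 - -946\right) = 0 \left(24 + 946\right) = 0 \cdot 970 = 0$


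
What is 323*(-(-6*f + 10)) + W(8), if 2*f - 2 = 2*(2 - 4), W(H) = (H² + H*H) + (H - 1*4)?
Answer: -5036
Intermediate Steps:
W(H) = -4 + H + 2*H² (W(H) = (H² + H²) + (H - 4) = 2*H² + (-4 + H) = -4 + H + 2*H²)
f = -1 (f = 1 + (2*(2 - 4))/2 = 1 + (2*(-2))/2 = 1 + (½)*(-4) = 1 - 2 = -1)
323*(-(-6*f + 10)) + W(8) = 323*(-(-6*(-1) + 10)) + (-4 + 8 + 2*8²) = 323*(-(6 + 10)) + (-4 + 8 + 2*64) = 323*(-1*16) + (-4 + 8 + 128) = 323*(-16) + 132 = -5168 + 132 = -5036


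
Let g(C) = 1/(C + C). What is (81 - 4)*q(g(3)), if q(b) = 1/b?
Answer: 462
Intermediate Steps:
g(C) = 1/(2*C)
(81 - 4)*q(g(3)) = (81 - 4)/(((1/2)/3)) = 77/(((1/2)*(1/3))) = 77/(1/6) = 77*6 = 462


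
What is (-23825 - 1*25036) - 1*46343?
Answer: -95204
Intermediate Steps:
(-23825 - 1*25036) - 1*46343 = (-23825 - 25036) - 46343 = -48861 - 46343 = -95204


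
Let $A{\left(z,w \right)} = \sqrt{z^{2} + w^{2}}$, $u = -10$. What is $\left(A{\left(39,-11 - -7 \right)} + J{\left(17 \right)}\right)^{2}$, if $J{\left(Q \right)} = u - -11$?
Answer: $\left(1 + \sqrt{1537}\right)^{2} \approx 1616.4$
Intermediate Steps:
$J{\left(Q \right)} = 1$ ($J{\left(Q \right)} = -10 - -11 = -10 + 11 = 1$)
$A{\left(z,w \right)} = \sqrt{w^{2} + z^{2}}$
$\left(A{\left(39,-11 - -7 \right)} + J{\left(17 \right)}\right)^{2} = \left(\sqrt{\left(-11 - -7\right)^{2} + 39^{2}} + 1\right)^{2} = \left(\sqrt{\left(-11 + 7\right)^{2} + 1521} + 1\right)^{2} = \left(\sqrt{\left(-4\right)^{2} + 1521} + 1\right)^{2} = \left(\sqrt{16 + 1521} + 1\right)^{2} = \left(\sqrt{1537} + 1\right)^{2} = \left(1 + \sqrt{1537}\right)^{2}$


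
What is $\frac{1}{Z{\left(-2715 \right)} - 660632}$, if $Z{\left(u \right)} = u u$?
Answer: $\frac{1}{6710593} \approx 1.4902 \cdot 10^{-7}$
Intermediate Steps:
$Z{\left(u \right)} = u^{2}$
$\frac{1}{Z{\left(-2715 \right)} - 660632} = \frac{1}{\left(-2715\right)^{2} - 660632} = \frac{1}{7371225 - 660632} = \frac{1}{6710593}$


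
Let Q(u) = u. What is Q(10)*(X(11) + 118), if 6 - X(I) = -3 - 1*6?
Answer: 1330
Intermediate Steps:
X(I) = 15 (X(I) = 6 - (-3 - 1*6) = 6 - (-3 - 6) = 6 - 1*(-9) = 6 + 9 = 15)
Q(10)*(X(11) + 118) = 10*(15 + 118) = 10*133 = 1330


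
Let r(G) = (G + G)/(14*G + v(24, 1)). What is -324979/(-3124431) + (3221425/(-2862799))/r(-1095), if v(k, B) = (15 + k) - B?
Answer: -5062611718789337/652957109792937 ≈ -7.7534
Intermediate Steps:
v(k, B) = 15 + k - B
r(G) = 2*G/(38 + 14*G) (r(G) = (G + G)/(14*G + (15 + 24 - 1*1)) = (2*G)/(14*G + (15 + 24 - 1)) = (2*G)/(14*G + 38) = (2*G)/(38 + 14*G) = 2*G/(38 + 14*G))
-324979/(-3124431) + (3221425/(-2862799))/r(-1095) = -324979/(-3124431) + (3221425/(-2862799))/((-1095/(19 + 7*(-1095)))) = -324979*(-1/3124431) + (3221425*(-1/2862799))/((-1095/(19 - 7665))) = 324979/3124431 - 3221425/(2862799*((-1095/(-7646)))) = 324979/3124431 - 3221425/(2862799*((-1095*(-1/7646)))) = 324979/3124431 - 3221425/(2862799*1095/7646) = 324979/3124431 - 3221425/2862799*7646/1095 = 324979/3124431 - 4926203110/626952981 = -5062611718789337/652957109792937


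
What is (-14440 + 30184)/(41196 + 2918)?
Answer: 7872/22057 ≈ 0.35689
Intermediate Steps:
(-14440 + 30184)/(41196 + 2918) = 15744/44114 = 15744*(1/44114) = 7872/22057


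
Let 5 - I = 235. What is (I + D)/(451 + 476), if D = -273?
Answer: -503/927 ≈ -0.54261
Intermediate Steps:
I = -230 (I = 5 - 1*235 = 5 - 235 = -230)
(I + D)/(451 + 476) = (-230 - 273)/(451 + 476) = -503/927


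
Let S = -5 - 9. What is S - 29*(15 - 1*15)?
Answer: -14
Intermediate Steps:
S = -14
S - 29*(15 - 1*15) = -14 - 29*(15 - 1*15) = -14 - 29*(15 - 15) = -14 - 29*0 = -14 + 0 = -14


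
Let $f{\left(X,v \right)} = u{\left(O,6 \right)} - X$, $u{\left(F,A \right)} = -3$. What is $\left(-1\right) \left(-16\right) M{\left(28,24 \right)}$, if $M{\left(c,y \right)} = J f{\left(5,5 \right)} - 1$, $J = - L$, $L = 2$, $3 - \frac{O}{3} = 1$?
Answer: $240$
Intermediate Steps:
$O = 6$ ($O = 9 - 3 = 6$)
$f{\left(X,v \right)} = -3 - X$
$J = -2$ ($J = \left(-1\right) 2 = -2$)
$M{\left(c,y \right)} = 15$ ($M{\left(c,y \right)} = - 2 \left(-3 - 5\right) - 1 = \left(-2\right) \left(-8\right) - 1 = 16 - 1 = 15$)
$\left(-1\right) \left(-16\right) M{\left(28,24 \right)} = \left(-1\right) \left(-16\right) 15 = 16 \cdot 15 = 240$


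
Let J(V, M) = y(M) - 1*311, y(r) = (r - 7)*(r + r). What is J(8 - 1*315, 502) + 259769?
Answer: 756438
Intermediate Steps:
y(r) = 2*r*(-7 + r) (y(r) = (-7 + r)*(2*r) = 2*r*(-7 + r))
J(V, M) = -311 + 2*M*(-7 + M) (J(V, M) = 2*M*(-7 + M) - 1*311 = 2*M*(-7 + M) - 311 = -311 + 2*M*(-7 + M))
J(8 - 1*315, 502) + 259769 = (-311 + 2*502*(-7 + 502)) + 259769 = (-311 + 2*502*495) + 259769 = (-311 + 496980) + 259769 = 496669 + 259769 = 756438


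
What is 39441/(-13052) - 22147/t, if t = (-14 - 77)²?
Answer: -47359505/8314124 ≈ -5.6963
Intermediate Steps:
t = 8281 (t = (-91)² = 8281)
39441/(-13052) - 22147/t = 39441/(-13052) - 22147/8281 = 39441*(-1/13052) - 22147*1/8281 = -39441/13052 - 22147/8281 = -47359505/8314124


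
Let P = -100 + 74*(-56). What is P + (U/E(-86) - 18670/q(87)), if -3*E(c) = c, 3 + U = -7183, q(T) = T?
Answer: -17617387/3741 ≈ -4709.3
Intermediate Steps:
P = -4244 (P = -100 - 4144 = -4244)
U = -7186 (U = -3 - 7183 = -7186)
E(c) = -c/3
P + (U/E(-86) - 18670/q(87)) = -4244 + (-7186/((-⅓*(-86))) - 18670/87) = -4244 + (-7186/86/3 - 18670*1/87) = -4244 + (-7186*3/86 - 18670/87) = -4244 + (-10779/43 - 18670/87) = -4244 - 1740583/3741 = -17617387/3741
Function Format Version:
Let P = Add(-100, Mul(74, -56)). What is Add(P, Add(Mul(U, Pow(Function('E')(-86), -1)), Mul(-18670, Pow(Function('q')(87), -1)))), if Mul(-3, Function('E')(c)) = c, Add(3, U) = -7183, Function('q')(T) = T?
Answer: Rational(-17617387, 3741) ≈ -4709.3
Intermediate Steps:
P = -4244 (P = Add(-100, -4144) = -4244)
U = -7186 (U = Add(-3, -7183) = -7186)
Function('E')(c) = Mul(Rational(-1, 3), c)
Add(P, Add(Mul(U, Pow(Function('E')(-86), -1)), Mul(-18670, Pow(Function('q')(87), -1)))) = Add(-4244, Add(Mul(-7186, Pow(Mul(Rational(-1, 3), -86), -1)), Mul(-18670, Pow(87, -1)))) = Add(-4244, Add(Mul(-7186, Pow(Rational(86, 3), -1)), Mul(-18670, Rational(1, 87)))) = Add(-4244, Add(Mul(-7186, Rational(3, 86)), Rational(-18670, 87))) = Add(-4244, Add(Rational(-10779, 43), Rational(-18670, 87))) = Add(-4244, Rational(-1740583, 3741)) = Rational(-17617387, 3741)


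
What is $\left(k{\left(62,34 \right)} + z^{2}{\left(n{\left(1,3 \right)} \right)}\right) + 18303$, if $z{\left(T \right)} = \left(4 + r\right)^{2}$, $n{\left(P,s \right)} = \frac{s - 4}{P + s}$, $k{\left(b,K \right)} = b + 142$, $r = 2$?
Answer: $19803$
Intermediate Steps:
$k{\left(b,K \right)} = 142 + b$
$n{\left(P,s \right)} = \frac{-4 + s}{P + s}$
$z{\left(T \right)} = 36$ ($z{\left(T \right)} = \left(4 + 2\right)^{2} = 6^{2} = 36$)
$\left(k{\left(62,34 \right)} + z^{2}{\left(n{\left(1,3 \right)} \right)}\right) + 18303 = \left(\left(142 + 62\right) + 36^{2}\right) + 18303 = \left(204 + 1296\right) + 18303 = 1500 + 18303 = 19803$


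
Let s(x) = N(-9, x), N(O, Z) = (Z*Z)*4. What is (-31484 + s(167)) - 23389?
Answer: 56683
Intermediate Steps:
N(O, Z) = 4*Z² (N(O, Z) = Z²*4 = 4*Z²)
s(x) = 4*x²
(-31484 + s(167)) - 23389 = (-31484 + 4*167²) - 23389 = (-31484 + 4*27889) - 23389 = (-31484 + 111556) - 23389 = 80072 - 23389 = 56683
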